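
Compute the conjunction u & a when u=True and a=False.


Conjunction is true only when both operands are true.
Substitute: u=True, a=False.
True & False evaluates to False.

False


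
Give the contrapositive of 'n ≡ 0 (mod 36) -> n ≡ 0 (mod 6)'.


The contrapositive of (P → Q) is (¬Q → ¬P); it is logically equivalent to the original.
Here P = 'n ≡ 0 (mod 36)' and Q = 'n ≡ 0 (mod 6)'.

If not (n ≡ 0 (mod 6)), then not (n ≡ 0 (mod 36)).


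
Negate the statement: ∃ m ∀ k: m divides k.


Negation flips each quantifier (∀↔∃) and negates the inner predicate.
¬(∃ m ∀ k: φ) = ∀ m ∃ k: ¬φ.

∀ m ∃ k: ¬(m divides k)


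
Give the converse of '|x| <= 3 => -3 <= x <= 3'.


The converse of (P → Q) is (Q → P). It is not in general equivalent to the original.
Here P = '|x| <= 3' and Q = '-3 <= x <= 3'.

If -3 <= x <= 3, then |x| <= 3.


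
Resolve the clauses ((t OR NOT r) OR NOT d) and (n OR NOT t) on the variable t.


The clauses contain complementary literals t and NOTt.
Resolution eliminates this pair and disjoins the remaining literals (merging duplicates).

((NOT r OR NOT d) OR n)


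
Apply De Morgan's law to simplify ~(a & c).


De Morgan: the negation of a conjunction is the disjunction of the negations.
Distribute ~ across &, flipping it to |, and negate each literal.

(~a) | (~c)


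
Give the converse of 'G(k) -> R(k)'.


The converse of (P → Q) is (Q → P). It is not in general equivalent to the original.
Here P = 'G(k)' and Q = 'R(k)'.

If R(k), then G(k).


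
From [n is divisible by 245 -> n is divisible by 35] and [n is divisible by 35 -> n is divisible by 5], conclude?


Hypothetical syllogism: from (P → Q) and (Q → R), infer (P → R).
Chain the two implications through the shared middle term 'n is divisible by 35'.

n is divisible by 245 -> n is divisible by 5


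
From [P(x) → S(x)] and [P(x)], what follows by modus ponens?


Modus ponens: from (P → Q) and P, infer Q.
P = 'P(x)' is asserted, and P → Q holds, so Q follows.

S(x).


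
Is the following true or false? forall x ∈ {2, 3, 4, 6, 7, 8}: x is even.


Evaluate the predicate on each element: 2:True, 3:False, 4:True, 6:True, 7:False, 8:True.
Counterexample x = 3 fails the predicate.

False


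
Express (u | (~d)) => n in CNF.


Step 1: Rewrite as ¬(u ∨ (¬d)) ∨ n = (¬u ∧ ¬(¬d)) ∨ n.
Step 2: Distribute ∨ over ∧.
Step 3: Eliminate any double negations (¬¬X = X).

((~u) | n) & (d | n)


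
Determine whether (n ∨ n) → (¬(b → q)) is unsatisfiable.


Truth table over {b, n, q}:
b | n | q | φ
-------------
F | F | F | T
T | F | F | T
F | T | F | F
T | T | F | T
F | F | T | T
T | F | T | T
F | T | T | F
T | T | T | F
Satisfying assignment at row 1: b=F, n=F, q=F gives T.

No, it is not a contradiction.


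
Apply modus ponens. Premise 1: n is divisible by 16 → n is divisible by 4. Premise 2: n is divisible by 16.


Modus ponens: from (P → Q) and P, infer Q.
P = 'n is divisible by 16' is asserted, and P → Q holds, so Q follows.

n is divisible by 4.


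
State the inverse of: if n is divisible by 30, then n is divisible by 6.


The inverse of (P → Q) is (¬P → ¬Q). It is equivalent to the converse, not to the original.
Here P = 'n is divisible by 30' and Q = 'n is divisible by 6'.

If not (n is divisible by 30), then not (n is divisible by 6).


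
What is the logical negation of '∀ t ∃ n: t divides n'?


Negation flips each quantifier (∀↔∃) and negates the inner predicate.
¬(∀ t ∃ n: φ) = ∃ t ∀ n: ¬φ.

∃ t ∀ n: ¬(t divides n)


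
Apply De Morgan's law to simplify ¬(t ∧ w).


De Morgan: the negation of a conjunction is the disjunction of the negations.
Distribute ¬ across ∧, flipping it to ∨, and negate each literal.

(¬t) ∨ (¬w)


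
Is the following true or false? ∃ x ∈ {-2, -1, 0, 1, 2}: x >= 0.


Evaluate the predicate on each element: -2:F, -1:F, 0:T, 1:T, 2:T.
Witness x = 0 satisfies the predicate.

T


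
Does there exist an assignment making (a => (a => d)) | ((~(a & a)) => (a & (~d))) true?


Search for a satisfying assignment over {a, d}.
Try a=False, d=False: the formula evaluates to True.
A satisfying assignment exists.

Satisfiable.


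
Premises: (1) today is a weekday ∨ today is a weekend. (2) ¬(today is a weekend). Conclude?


Disjunctive syllogism: from (P ∨ Q) and ¬P, infer Q.
One disjunct, 'today is a weekend', is ruled out; the other must hold.

today is a weekday


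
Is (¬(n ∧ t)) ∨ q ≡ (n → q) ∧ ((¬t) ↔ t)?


Compare truth tables:
n | q | t | φ | ψ
-----------------
F | F | F | T | F
T | F | F | T | F
F | T | F | T | F
T | T | F | T | F
F | F | T | T | F
T | F | T | F | F
F | T | T | T | F
T | T | T | T | F
They differ at row 1 (n=F, q=F, t=F): φ=T but ψ=F.

No, they are not logically equivalent.


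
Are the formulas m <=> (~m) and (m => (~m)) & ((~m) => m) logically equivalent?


Compare truth tables:
m | φ | ψ
---------
False | False | False
True | False | False
The columns φ and ψ agree on every row.

Yes, they are logically equivalent.


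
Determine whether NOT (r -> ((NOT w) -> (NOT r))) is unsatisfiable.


Truth table over {r, w}:
r | w | φ
---------
F | F | F
T | F | T
F | T | F
T | T | F
Satisfying assignment at row 2: r=T, w=F gives T.

No, it is not a contradiction.


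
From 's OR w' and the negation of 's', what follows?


Disjunctive syllogism: from (P ∨ Q) and ¬P, infer Q.
One disjunct, 's', is ruled out; the other must hold.

w


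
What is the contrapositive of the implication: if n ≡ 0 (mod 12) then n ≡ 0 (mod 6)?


The contrapositive of (P → Q) is (¬Q → ¬P); it is logically equivalent to the original.
Here P = 'n ≡ 0 (mod 12)' and Q = 'n ≡ 0 (mod 6)'.

If not (n ≡ 0 (mod 6)), then not (n ≡ 0 (mod 12)).


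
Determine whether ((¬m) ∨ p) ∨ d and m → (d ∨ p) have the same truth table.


Compare truth tables:
d | m | p | φ | ψ
-----------------
F | F | F | T | T
T | F | F | T | T
F | T | F | F | F
T | T | F | T | T
F | F | T | T | T
T | F | T | T | T
F | T | T | T | T
T | T | T | T | T
The columns φ and ψ agree on every row.

Yes, they are logically equivalent.


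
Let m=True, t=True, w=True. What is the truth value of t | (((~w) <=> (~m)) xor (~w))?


Substitute m=True, t=True, w=True:
~w = False
~m = False
(~w) <=> (~m) = False <=> False = True
~w = False
((~w) <=> (~m)) xor (~w) = True xor False = True
t | (((~w) <=> (~m)) xor (~w)) = True | True = True

True


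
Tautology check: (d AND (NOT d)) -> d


Build the truth table over {d}:
d | φ
-----
F | T
T | T
Every row evaluates to true.

Yes, it is a tautology.


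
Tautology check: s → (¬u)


Build the truth table over {s, u}:
s | u | φ
---------
F | F | T
T | F | T
F | T | T
T | T | F
Counterexample at row 4: with s=T, u=T, the formula is F.

No, it is not a tautology.


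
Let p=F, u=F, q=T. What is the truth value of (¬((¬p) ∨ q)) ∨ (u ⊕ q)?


Substitute p=F, u=F, q=T:
¬p = T
(¬p) ∨ q = T ∨ T = T
¬((¬p) ∨ q) = F
u ⊕ q = F ⊕ T = T
(¬((¬p) ∨ q)) ∨ (u ⊕ q) = F ∨ T = T

T


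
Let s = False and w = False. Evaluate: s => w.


Implication is false only when antecedent is true and consequent is false.
Substitute: s=False, w=False.
False => False evaluates to True.

True


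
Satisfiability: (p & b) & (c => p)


Search for a satisfying assignment over {b, c, p}.
Try b=True, c=False, p=True: the formula evaluates to True.
A satisfying assignment exists.

Satisfiable.


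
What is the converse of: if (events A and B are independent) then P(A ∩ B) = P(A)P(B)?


The converse of (P → Q) is (Q → P). It is not in general equivalent to the original.
Here P = '(events A and B are independent)' and Q = 'P(A ∩ B) = P(A)P(B)'.

If P(A ∩ B) = P(A)P(B), then (events A and B are independent).


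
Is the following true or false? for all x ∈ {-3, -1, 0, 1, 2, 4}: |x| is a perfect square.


Evaluate the predicate on each element: -3:F, -1:T, 0:T, 1:T, 2:F, 4:T.
Counterexample x = -3 fails the predicate.

F


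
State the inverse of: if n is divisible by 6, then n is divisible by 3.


The inverse of (P → Q) is (¬P → ¬Q). It is equivalent to the converse, not to the original.
Here P = 'n is divisible by 6' and Q = 'n is divisible by 3'.

If not (n is divisible by 6), then not (n is divisible by 3).


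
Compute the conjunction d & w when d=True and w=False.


Conjunction is true only when both operands are true.
Substitute: d=True, w=False.
True & False evaluates to False.

False


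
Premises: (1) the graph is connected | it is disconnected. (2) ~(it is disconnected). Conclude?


Disjunctive syllogism: from (P ∨ Q) and ¬P, infer Q.
One disjunct, 'it is disconnected', is ruled out; the other must hold.

the graph is connected


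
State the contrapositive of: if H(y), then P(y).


The contrapositive of (P → Q) is (¬Q → ¬P); it is logically equivalent to the original.
Here P = 'H(y)' and Q = 'P(y)'.

If not (P(y)), then not (H(y)).


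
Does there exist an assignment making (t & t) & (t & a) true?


Search for a satisfying assignment over {a, t}.
Try a=True, t=True: the formula evaluates to True.
A satisfying assignment exists.

Satisfiable.


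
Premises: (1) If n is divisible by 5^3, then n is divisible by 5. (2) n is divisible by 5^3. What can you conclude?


Modus ponens: from (P → Q) and P, infer Q.
P = 'n is divisible by 5^3' is asserted, and P → Q holds, so Q follows.

n is divisible by 5.


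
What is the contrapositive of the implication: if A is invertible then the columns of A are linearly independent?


The contrapositive of (P → Q) is (¬Q → ¬P); it is logically equivalent to the original.
Here P = 'A is invertible' and Q = 'the columns of A are linearly independent'.

If not (the columns of A are linearly independent), then not (A is invertible).


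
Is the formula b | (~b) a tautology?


Build the truth table over {b}:
b | φ
-----
False | True
True | True
Every row evaluates to true.

Yes, it is a tautology.


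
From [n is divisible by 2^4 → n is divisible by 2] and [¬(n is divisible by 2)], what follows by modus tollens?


Modus tollens: from (P → Q) and ¬Q, infer ¬P.
Q = 'n is divisible by 2' is denied; since P → Q, P must also fail.

Not (n is divisible by 2^4).


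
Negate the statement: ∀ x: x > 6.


¬(∀ x: φ) = ∃ x: ¬φ, and ¬(∃ x: φ) = ∀ x: ¬φ.
Apply to the universal statement.

∃ x: ¬(x > 6)


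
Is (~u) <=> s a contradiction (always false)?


Truth table over {s, u}:
s | u | φ
---------
False | False | False
True | False | True
False | True | True
True | True | False
Satisfying assignment at row 2: s=True, u=False gives True.

No, it is not a contradiction.


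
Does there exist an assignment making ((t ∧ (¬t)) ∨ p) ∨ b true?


Search for a satisfying assignment over {b, p, t}.
Try b=T, p=F, t=F: the formula evaluates to T.
A satisfying assignment exists.

Satisfiable.


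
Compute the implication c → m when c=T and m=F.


Implication is false only when antecedent is true and consequent is false.
Substitute: c=T, m=F.
T → F evaluates to F.

F


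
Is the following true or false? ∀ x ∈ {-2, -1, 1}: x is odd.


Evaluate the predicate on each element: -2:F, -1:T, 1:T.
Counterexample x = -2 fails the predicate.

F


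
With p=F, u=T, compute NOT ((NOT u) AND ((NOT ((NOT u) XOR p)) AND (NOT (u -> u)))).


Substitute p=F, u=T:
NOT u = F
NOT u = F
(NOT u) XOR p = F XOR F = F
NOT ((NOT u) XOR p) = T
u -> u = T -> T = T
NOT (u -> u) = F
(NOT ((NOT u) XOR p)) AND (NOT (u -> u)) = T AND F = F
(NOT u) AND ((NOT ((NOT u) XOR p)) AND (NOT (u -> u))) = F AND F = F
NOT ((NOT u) AND ((NOT ((NOT u) XOR p)) AND (NOT (u -> u)))) = T

T


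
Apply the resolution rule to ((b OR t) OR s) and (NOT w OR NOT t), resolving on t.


The clauses contain complementary literals t and NOTt.
Resolution eliminates this pair and disjoins the remaining literals (merging duplicates).

((b OR s) OR NOT w)


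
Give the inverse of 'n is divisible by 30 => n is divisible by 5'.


The inverse of (P → Q) is (¬P → ¬Q). It is equivalent to the converse, not to the original.
Here P = 'n is divisible by 30' and Q = 'n is divisible by 5'.

If not (n is divisible by 30), then not (n is divisible by 5).


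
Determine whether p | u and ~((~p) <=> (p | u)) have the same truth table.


Compare truth tables:
p | u | φ | ψ
-------------
False | False | False | True
True | False | True | True
False | True | True | False
True | True | True | True
They differ at row 1 (p=False, u=False): φ=False but ψ=True.

No, they are not logically equivalent.


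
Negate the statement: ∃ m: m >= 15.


¬(∀ x: φ) = ∃ x: ¬φ, and ¬(∃ x: φ) = ∀ x: ¬φ.
Apply to the existential statement.

∀ m: ¬(m >= 15)


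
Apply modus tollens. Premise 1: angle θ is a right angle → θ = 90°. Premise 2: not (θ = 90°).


Modus tollens: from (P → Q) and ¬Q, infer ¬P.
Q = 'θ = 90°' is denied; since P → Q, P must also fail.

Not (angle θ is a right angle).


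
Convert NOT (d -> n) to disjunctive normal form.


Step 1: Rewrite implication then negate: ¬(¬d ∨ n) = d ∧ ¬n.

d AND (NOT n)


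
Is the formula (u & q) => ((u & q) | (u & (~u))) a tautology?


Build the truth table over {q, u}:
q | u | φ
---------
False | False | True
True | False | True
False | True | True
True | True | True
Every row evaluates to true.

Yes, it is a tautology.


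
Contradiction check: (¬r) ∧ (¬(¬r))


Truth table over {r}:
r | φ
-----
F | F
T | F
Every row is false.

Yes, it is a contradiction.


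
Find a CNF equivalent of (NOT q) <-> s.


Step 1: Rewrite (¬q) ↔ s as ((¬q) → s) ∧ (s → (¬q)).
Step 2: Rewrite each implication as a disjunction.
Step 3: Eliminate any double negations (¬¬X = X).

(q OR s) AND ((NOT s) OR (NOT q))


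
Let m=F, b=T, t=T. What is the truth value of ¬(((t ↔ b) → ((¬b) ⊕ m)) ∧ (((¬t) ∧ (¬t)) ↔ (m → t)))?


Substitute m=F, b=T, t=T:
… (earlier sub-steps elided)
¬b = F
(¬b) ⊕ m = F ⊕ F = F
(t ↔ b) → ((¬b) ⊕ m) = T → F = F
¬t = F
¬t = F
(¬t) ∧ (¬t) = F ∧ F = F
m → t = F → T = T
((¬t) ∧ (¬t)) ↔ (m → t) = F ↔ T = F
((t ↔ b) → ((¬b) ⊕ m)) ∧ (((¬t) ∧ (¬t)) ↔ (m → t)) = F ∧ F = F
¬(((t ↔ b) → ((¬b) ⊕ m)) ∧ (((¬t) ∧ (¬t)) ↔ (m → t))) = T

T


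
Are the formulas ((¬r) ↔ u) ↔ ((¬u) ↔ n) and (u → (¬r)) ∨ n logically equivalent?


Compare truth tables:
n | r | u | φ | ψ
-----------------
F | F | F | T | T
T | F | F | F | T
F | T | F | F | T
T | T | F | T | T
F | F | T | T | T
T | F | T | F | T
F | T | T | F | F
T | T | T | T | T
They differ at row 2 (n=T, r=F, u=F): φ=F but ψ=T.

No, they are not logically equivalent.


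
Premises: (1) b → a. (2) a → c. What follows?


Hypothetical syllogism: from (P → Q) and (Q → R), infer (P → R).
Chain the two implications through the shared middle term 'a'.

b → c


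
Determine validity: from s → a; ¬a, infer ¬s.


This matches the form of modus tollens: the conclusion follows in every model of the premises.

Valid.


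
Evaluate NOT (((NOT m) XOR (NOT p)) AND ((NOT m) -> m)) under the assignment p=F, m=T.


Substitute p=F, m=T:
NOT m = F
NOT p = T
(NOT m) XOR (NOT p) = F XOR T = T
NOT m = F
(NOT m) -> m = F -> T = T
((NOT m) XOR (NOT p)) AND ((NOT m) -> m) = T AND T = T
NOT (((NOT m) XOR (NOT p)) AND ((NOT m) -> m)) = F

F


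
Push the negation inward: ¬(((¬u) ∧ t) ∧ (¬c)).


De Morgan: the negation of a conjunction is the disjunction of the negations.
Distribute ¬ across ∧, flipping it to ∨, and negate each literal.

(u ∨ (¬t)) ∨ c


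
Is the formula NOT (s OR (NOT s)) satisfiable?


Check all 2 assignments over {s}:
s | φ
-----
F | F
T | F
No assignment makes the formula true.

Unsatisfiable.


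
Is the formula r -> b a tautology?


Build the truth table over {b, r}:
b | r | φ
---------
F | F | T
T | F | T
F | T | F
T | T | T
Counterexample at row 3: with b=F, r=T, the formula is F.

No, it is not a tautology.


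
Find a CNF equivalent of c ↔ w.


Step 1: Rewrite c ↔ w as (c → w) ∧ (w → c).
Step 2: Rewrite each implication as a disjunction.

((¬c) ∨ w) ∧ ((¬w) ∨ c)


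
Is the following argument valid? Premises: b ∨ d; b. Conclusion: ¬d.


This is affirming a disjunct (fallacy). There exist truth assignments where the premises are all true but the conclusion is false.

Invalid.


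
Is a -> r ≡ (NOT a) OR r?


Compare truth tables:
a | r | φ | ψ
-------------
F | F | T | T
T | F | F | F
F | T | T | T
T | T | T | T
The columns φ and ψ agree on every row.

Yes, they are logically equivalent.


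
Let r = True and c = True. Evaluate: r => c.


Implication is false only when antecedent is true and consequent is false.
Substitute: r=True, c=True.
True => True evaluates to True.

True


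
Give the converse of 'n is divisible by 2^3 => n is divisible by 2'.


The converse of (P → Q) is (Q → P). It is not in general equivalent to the original.
Here P = 'n is divisible by 2^3' and Q = 'n is divisible by 2'.

If n is divisible by 2, then n is divisible by 2^3.


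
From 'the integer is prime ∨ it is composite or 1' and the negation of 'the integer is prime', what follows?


Disjunctive syllogism: from (P ∨ Q) and ¬P, infer Q.
One disjunct, 'the integer is prime', is ruled out; the other must hold.

it is composite or 1


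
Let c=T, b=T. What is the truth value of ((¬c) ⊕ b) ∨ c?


Substitute c=T, b=T:
¬c = F
(¬c) ⊕ b = F ⊕ T = T
((¬c) ⊕ b) ∨ c = T ∨ T = T

T


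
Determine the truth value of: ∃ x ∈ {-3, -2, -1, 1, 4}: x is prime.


Evaluate the predicate on each element: -3:F, -2:F, -1:F, 1:F, 4:F.
No element satisfies the predicate.

F


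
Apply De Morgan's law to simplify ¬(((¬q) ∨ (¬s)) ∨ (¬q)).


De Morgan: the negation of a disjunction is the conjunction of the negations.
Distribute ¬ across ∨, flipping it to ∧, and negate each literal.

(q ∧ s) ∧ q


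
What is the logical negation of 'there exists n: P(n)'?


¬(for all x: φ) = there exists x: ¬φ, and ¬(there exists x: φ) = for all x: ¬φ.
Apply to the existential statement.

for all n: NOT(P(n))


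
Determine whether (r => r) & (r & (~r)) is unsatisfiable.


Truth table over {r}:
r | φ
-----
False | False
True | False
Every row is false.

Yes, it is a contradiction.


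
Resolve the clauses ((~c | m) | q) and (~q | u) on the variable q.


The clauses contain complementary literals q and ~q.
Resolution eliminates this pair and disjoins the remaining literals (merging duplicates).

((~c | m) | u)


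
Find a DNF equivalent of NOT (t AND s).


Step 1: Apply De Morgan: ¬(t ∧ s) = ¬t ∨ ¬s.

(NOT t) OR (NOT s)


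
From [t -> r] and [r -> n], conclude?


Hypothetical syllogism: from (P → Q) and (Q → R), infer (P → R).
Chain the two implications through the shared middle term 'r'.

t -> n


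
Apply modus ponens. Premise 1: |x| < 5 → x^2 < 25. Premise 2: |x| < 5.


Modus ponens: from (P → Q) and P, infer Q.
P = '|x| < 5' is asserted, and P → Q holds, so Q follows.

x^2 < 25.


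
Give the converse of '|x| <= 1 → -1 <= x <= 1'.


The converse of (P → Q) is (Q → P). It is not in general equivalent to the original.
Here P = '|x| <= 1' and Q = '-1 <= x <= 1'.

If -1 <= x <= 1, then |x| <= 1.


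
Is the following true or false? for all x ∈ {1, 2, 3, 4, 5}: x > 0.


Evaluate the predicate on each element: 1:T, 2:T, 3:T, 4:T, 5:T.
Every element satisfies the predicate.

T


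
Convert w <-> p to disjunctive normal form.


Step 1: w ↔ p is true exactly when both agree: (w ∧ p) ∨ (¬w ∧ ¬p).

(w AND p) OR ((NOT w) AND (NOT p))


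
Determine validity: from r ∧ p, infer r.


This matches the form of conjunction elimination: the conclusion follows in every model of the premises.

Valid.


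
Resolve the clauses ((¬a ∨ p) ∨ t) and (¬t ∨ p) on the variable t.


The clauses contain complementary literals t and ¬t.
Resolution eliminates this pair and disjoins the remaining literals (merging duplicates).

(p ∨ ¬a)


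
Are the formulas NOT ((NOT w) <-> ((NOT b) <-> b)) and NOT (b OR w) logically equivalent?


Compare truth tables:
b | w | φ | ψ
-------------
F | F | T | T
T | F | T | F
F | T | F | F
T | T | F | F
They differ at row 2 (b=T, w=F): φ=T but ψ=F.

No, they are not logically equivalent.


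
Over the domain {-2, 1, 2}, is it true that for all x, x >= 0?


Evaluate the predicate on each element: -2:F, 1:T, 2:T.
Counterexample x = -2 fails the predicate.

F


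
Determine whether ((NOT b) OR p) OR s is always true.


Build the truth table over {b, p, s}:
b | p | s | φ
-------------
F | F | F | T
T | F | F | F
F | T | F | T
T | T | F | T
F | F | T | T
T | F | T | T
F | T | T | T
T | T | T | T
Counterexample at row 2: with b=T, p=F, s=F, the formula is F.

No, it is not a tautology.


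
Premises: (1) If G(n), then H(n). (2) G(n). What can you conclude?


Modus ponens: from (P → Q) and P, infer Q.
P = 'G(n)' is asserted, and P → Q holds, so Q follows.

H(n).


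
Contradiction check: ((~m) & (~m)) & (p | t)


Truth table over {m, p, t}:
m | p | t | φ
-------------
False | False | False | False
True | False | False | False
False | True | False | True
True | True | False | False
False | False | True | True
True | False | True | False
False | True | True | True
True | True | True | False
Satisfying assignment at row 3: m=False, p=True, t=False gives True.

No, it is not a contradiction.


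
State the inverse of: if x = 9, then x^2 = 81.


The inverse of (P → Q) is (¬P → ¬Q). It is equivalent to the converse, not to the original.
Here P = 'x = 9' and Q = 'x^2 = 81'.

If not (x = 9), then not (x^2 = 81).


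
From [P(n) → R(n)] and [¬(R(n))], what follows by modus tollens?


Modus tollens: from (P → Q) and ¬Q, infer ¬P.
Q = 'R(n)' is denied; since P → Q, P must also fail.

Not (P(n)).


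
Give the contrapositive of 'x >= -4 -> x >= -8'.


The contrapositive of (P → Q) is (¬Q → ¬P); it is logically equivalent to the original.
Here P = 'x >= -4' and Q = 'x >= -8'.

If not (x >= -8), then not (x >= -4).


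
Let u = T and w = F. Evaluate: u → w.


Implication is false only when antecedent is true and consequent is false.
Substitute: u=T, w=F.
T → F evaluates to F.

F


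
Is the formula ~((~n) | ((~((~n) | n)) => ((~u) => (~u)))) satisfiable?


Check all 4 assignments over {n, u}:
n | u | φ
---------
False | False | False
True | False | False
False | True | False
True | True | False
No assignment makes the formula true.

Unsatisfiable.


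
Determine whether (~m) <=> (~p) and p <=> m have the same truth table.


Compare truth tables:
m | p | φ | ψ
-------------
False | False | True | True
True | False | False | False
False | True | False | False
True | True | True | True
The columns φ and ψ agree on every row.

Yes, they are logically equivalent.


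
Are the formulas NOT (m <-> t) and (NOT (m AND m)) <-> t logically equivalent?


Compare truth tables:
m | t | φ | ψ
-------------
F | F | F | F
T | F | T | T
F | T | T | T
T | T | F | F
The columns φ and ψ agree on every row.

Yes, they are logically equivalent.


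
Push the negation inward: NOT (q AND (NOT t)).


De Morgan: the negation of a conjunction is the disjunction of the negations.
Distribute NOT across AND, flipping it to OR, and negate each literal.

(NOT q) OR t


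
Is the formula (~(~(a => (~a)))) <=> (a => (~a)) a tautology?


Build the truth table over {a}:
a | φ
-----
False | True
True | True
Every row evaluates to true.

Yes, it is a tautology.


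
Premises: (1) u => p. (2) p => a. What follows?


Hypothetical syllogism: from (P → Q) and (Q → R), infer (P → R).
Chain the two implications through the shared middle term 'p'.

u => a


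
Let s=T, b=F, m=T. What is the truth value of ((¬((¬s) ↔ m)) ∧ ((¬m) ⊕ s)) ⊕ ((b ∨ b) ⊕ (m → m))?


Substitute s=T, b=F, m=T:
¬s = F
(¬s) ↔ m = F ↔ T = F
¬((¬s) ↔ m) = T
¬m = F
(¬m) ⊕ s = F ⊕ T = T
(¬((¬s) ↔ m)) ∧ ((¬m) ⊕ s) = T ∧ T = T
b ∨ b = F ∨ F = F
m → m = T → T = T
(b ∨ b) ⊕ (m → m) = F ⊕ T = T
((¬((¬s) ↔ m)) ∧ ((¬m) ⊕ s)) ⊕ ((b ∨ b) ⊕ (m → m)) = T ⊕ T = F

F


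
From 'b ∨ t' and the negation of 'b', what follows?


Disjunctive syllogism: from (P ∨ Q) and ¬P, infer Q.
One disjunct, 'b', is ruled out; the other must hold.

t


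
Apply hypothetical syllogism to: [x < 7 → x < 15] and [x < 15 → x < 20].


Hypothetical syllogism: from (P → Q) and (Q → R), infer (P → R).
Chain the two implications through the shared middle term 'x < 15'.

x < 7 → x < 20


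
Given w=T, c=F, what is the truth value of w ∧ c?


Conjunction is true only when both operands are true.
Substitute: w=T, c=F.
T ∧ F evaluates to F.

F


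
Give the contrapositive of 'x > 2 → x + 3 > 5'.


The contrapositive of (P → Q) is (¬Q → ¬P); it is logically equivalent to the original.
Here P = 'x > 2' and Q = 'x + 3 > 5'.

If not (x + 3 > 5), then not (x > 2).


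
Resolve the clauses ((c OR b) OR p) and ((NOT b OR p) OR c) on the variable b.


The clauses contain complementary literals b and NOTb.
Resolution eliminates this pair and disjoins the remaining literals (merging duplicates).

(c OR p)


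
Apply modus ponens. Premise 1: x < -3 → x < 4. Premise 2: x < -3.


Modus ponens: from (P → Q) and P, infer Q.
P = 'x < -3' is asserted, and P → Q holds, so Q follows.

x < 4.


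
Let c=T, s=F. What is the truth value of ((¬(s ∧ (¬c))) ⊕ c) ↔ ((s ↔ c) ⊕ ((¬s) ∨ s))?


Substitute c=T, s=F:
¬c = F
s ∧ (¬c) = F ∧ F = F
¬(s ∧ (¬c)) = T
(¬(s ∧ (¬c))) ⊕ c = T ⊕ T = F
s ↔ c = F ↔ T = F
¬s = T
(¬s) ∨ s = T ∨ F = T
(s ↔ c) ⊕ ((¬s) ∨ s) = F ⊕ T = T
((¬(s ∧ (¬c))) ⊕ c) ↔ ((s ↔ c) ⊕ ((¬s) ∨ s)) = F ↔ T = F

F


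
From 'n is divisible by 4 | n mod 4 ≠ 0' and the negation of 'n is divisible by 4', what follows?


Disjunctive syllogism: from (P ∨ Q) and ¬P, infer Q.
One disjunct, 'n is divisible by 4', is ruled out; the other must hold.

n mod 4 ≠ 0


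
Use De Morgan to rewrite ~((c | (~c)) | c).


De Morgan: the negation of a disjunction is the conjunction of the negations.
Distribute ~ across |, flipping it to &, and negate each literal.

((~c) & c) & (~c)


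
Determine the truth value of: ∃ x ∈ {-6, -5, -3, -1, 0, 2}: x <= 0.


Evaluate the predicate on each element: -6:T, -5:T, -3:T, -1:T, 0:T, 2:F.
Witness x = -6 satisfies the predicate.

T


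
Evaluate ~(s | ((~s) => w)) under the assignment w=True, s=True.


Substitute w=True, s=True:
~s = False
(~s) => w = False => True = True
s | ((~s) => w) = True | True = True
~(s | ((~s) => w)) = False

False


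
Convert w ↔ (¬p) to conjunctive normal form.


Step 1: Rewrite w ↔ (¬p) as (w → (¬p)) ∧ ((¬p) → w).
Step 2: Rewrite each implication as a disjunction.
Step 3: Eliminate any double negations (¬¬X = X).

((¬w) ∨ (¬p)) ∧ (p ∨ w)


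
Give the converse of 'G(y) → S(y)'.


The converse of (P → Q) is (Q → P). It is not in general equivalent to the original.
Here P = 'G(y)' and Q = 'S(y)'.

If S(y), then G(y).


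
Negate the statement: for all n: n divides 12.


¬(for all x: φ) = there exists x: ¬φ, and ¬(there exists x: φ) = for all x: ¬φ.
Apply to the universal statement.

there exists n: NOT(n divides 12)


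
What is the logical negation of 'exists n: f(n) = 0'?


¬(forall x: φ) = exists x: ¬φ, and ¬(exists x: φ) = forall x: ¬φ.
Apply to the existential statement.

forall n: ~(f(n) = 0)


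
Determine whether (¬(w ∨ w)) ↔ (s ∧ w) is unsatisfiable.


Truth table over {s, w}:
s | w | φ
---------
F | F | F
T | F | F
F | T | T
T | T | F
Satisfying assignment at row 3: s=F, w=T gives T.

No, it is not a contradiction.


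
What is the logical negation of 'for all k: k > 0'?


¬(for all x: φ) = there exists x: ¬φ, and ¬(there exists x: φ) = for all x: ¬φ.
Apply to the universal statement.

there exists k: NOT(k > 0)


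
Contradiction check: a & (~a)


Truth table over {a}:
a | φ
-----
False | False
True | False
Every row is false.

Yes, it is a contradiction.


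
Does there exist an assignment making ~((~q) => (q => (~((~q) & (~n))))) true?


Check all 4 assignments over {n, q}:
n | q | φ
---------
False | False | False
True | False | False
False | True | False
True | True | False
No assignment makes the formula true.

Unsatisfiable.


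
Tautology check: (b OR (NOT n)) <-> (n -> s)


Build the truth table over {b, n, s}:
b | n | s | φ
-------------
F | F | F | T
T | F | F | T
F | T | F | T
T | T | F | F
F | F | T | T
T | F | T | T
F | T | T | F
T | T | T | T
Counterexample at row 4: with b=T, n=T, s=F, the formula is F.

No, it is not a tautology.


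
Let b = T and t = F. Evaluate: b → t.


Implication is false only when antecedent is true and consequent is false.
Substitute: b=T, t=F.
T → F evaluates to F.

F


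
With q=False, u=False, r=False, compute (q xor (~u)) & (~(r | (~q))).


Substitute q=False, u=False, r=False:
~u = True
q xor (~u) = False xor True = True
~q = True
r | (~q) = False | True = True
~(r | (~q)) = False
(q xor (~u)) & (~(r | (~q))) = True & False = False

False


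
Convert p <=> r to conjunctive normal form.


Step 1: Rewrite p ↔ r as (p → r) ∧ (r → p).
Step 2: Rewrite each implication as a disjunction.

((~p) | r) & ((~r) | p)


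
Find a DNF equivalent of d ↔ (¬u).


Step 1: d ↔ (¬u) is true exactly when both agree: (d ∧ (¬u)) ∨ (¬d ∧ ¬(¬u)).
Step 2: Eliminate any double negations (¬¬X = X).

(d ∧ (¬u)) ∨ ((¬d) ∧ u)


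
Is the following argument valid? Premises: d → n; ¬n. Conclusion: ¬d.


This matches the form of modus tollens: the conclusion follows in every model of the premises.

Valid.


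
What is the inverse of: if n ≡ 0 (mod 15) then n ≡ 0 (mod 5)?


The inverse of (P → Q) is (¬P → ¬Q). It is equivalent to the converse, not to the original.
Here P = 'n ≡ 0 (mod 15)' and Q = 'n ≡ 0 (mod 5)'.

If not (n ≡ 0 (mod 15)), then not (n ≡ 0 (mod 5)).


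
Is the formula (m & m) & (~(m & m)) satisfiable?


Check all 2 assignments over {m}:
m | φ
-----
False | False
True | False
No assignment makes the formula true.

Unsatisfiable.


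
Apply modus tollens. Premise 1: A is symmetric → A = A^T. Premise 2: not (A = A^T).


Modus tollens: from (P → Q) and ¬Q, infer ¬P.
Q = 'A = A^T' is denied; since P → Q, P must also fail.

Not (A is symmetric).


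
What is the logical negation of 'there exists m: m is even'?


¬(for all x: φ) = there exists x: ¬φ, and ¬(there exists x: φ) = for all x: ¬φ.
Apply to the existential statement.

for all m: NOT(m is even)


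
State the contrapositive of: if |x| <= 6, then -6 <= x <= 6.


The contrapositive of (P → Q) is (¬Q → ¬P); it is logically equivalent to the original.
Here P = '|x| <= 6' and Q = '-6 <= x <= 6'.

If not (-6 <= x <= 6), then not (|x| <= 6).


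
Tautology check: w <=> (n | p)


Build the truth table over {n, p, w}:
n | p | w | φ
-------------
False | False | False | True
True | False | False | False
False | True | False | False
True | True | False | False
False | False | True | False
True | False | True | True
False | True | True | True
True | True | True | True
Counterexample at row 2: with n=True, p=False, w=False, the formula is False.

No, it is not a tautology.


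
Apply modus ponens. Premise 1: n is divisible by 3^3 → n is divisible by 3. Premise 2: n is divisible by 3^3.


Modus ponens: from (P → Q) and P, infer Q.
P = 'n is divisible by 3^3' is asserted, and P → Q holds, so Q follows.

n is divisible by 3.


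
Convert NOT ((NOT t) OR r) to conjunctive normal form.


Step 1: Apply De Morgan: ¬((¬t) ∨ r) = ¬(¬t) ∧ ¬r.
Step 2: Eliminate any double negations (¬¬X = X).

t AND (NOT r)


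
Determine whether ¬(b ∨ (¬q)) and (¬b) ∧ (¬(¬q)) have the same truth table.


Compare truth tables:
b | q | φ | ψ
-------------
F | F | F | F
T | F | F | F
F | T | T | T
T | T | F | F
The columns φ and ψ agree on every row.

Yes, they are logically equivalent.


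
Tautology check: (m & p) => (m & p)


Build the truth table over {m, p}:
m | p | φ
---------
False | False | True
True | False | True
False | True | True
True | True | True
Every row evaluates to true.

Yes, it is a tautology.


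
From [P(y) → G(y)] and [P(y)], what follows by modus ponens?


Modus ponens: from (P → Q) and P, infer Q.
P = 'P(y)' is asserted, and P → Q holds, so Q follows.

G(y).


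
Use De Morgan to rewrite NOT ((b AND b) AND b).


De Morgan: the negation of a conjunction is the disjunction of the negations.
Distribute NOT across AND, flipping it to OR, and negate each literal.

((NOT b) OR (NOT b)) OR (NOT b)


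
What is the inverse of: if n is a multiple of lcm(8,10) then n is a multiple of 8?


The inverse of (P → Q) is (¬P → ¬Q). It is equivalent to the converse, not to the original.
Here P = 'n is a multiple of lcm(8,10)' and Q = 'n is a multiple of 8'.

If not (n is a multiple of lcm(8,10)), then not (n is a multiple of 8).


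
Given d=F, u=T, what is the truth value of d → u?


Implication is false only when antecedent is true and consequent is false.
Substitute: d=F, u=T.
F → T evaluates to T.

T


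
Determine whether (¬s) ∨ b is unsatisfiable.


Truth table over {b, s}:
b | s | φ
---------
F | F | T
T | F | T
F | T | F
T | T | T
Satisfying assignment at row 1: b=F, s=F gives T.

No, it is not a contradiction.


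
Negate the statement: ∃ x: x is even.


¬(∀ x: φ) = ∃ x: ¬φ, and ¬(∃ x: φ) = ∀ x: ¬φ.
Apply to the existential statement.

∀ x: ¬(x is even)


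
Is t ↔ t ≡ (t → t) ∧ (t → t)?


Compare truth tables:
t | φ | ψ
---------
F | T | T
T | T | T
The columns φ and ψ agree on every row.

Yes, they are logically equivalent.


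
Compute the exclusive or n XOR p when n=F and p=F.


Exclusive or is true when exactly one operand is true.
Substitute: n=F, p=F.
F XOR F evaluates to F.

F


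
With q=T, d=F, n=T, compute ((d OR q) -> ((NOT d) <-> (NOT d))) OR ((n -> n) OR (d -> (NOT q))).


Substitute q=T, d=F, n=T:
d OR q = F OR T = T
NOT d = T
NOT d = T
(NOT d) <-> (NOT d) = T <-> T = T
(d OR q) -> ((NOT d) <-> (NOT d)) = T -> T = T
n -> n = T -> T = T
NOT q = F
d -> (NOT q) = F -> F = T
(n -> n) OR (d -> (NOT q)) = T OR T = T
((d OR q) -> ((NOT d) <-> (NOT d))) OR ((n -> n) OR (d -> (NOT q))) = T OR T = T

T


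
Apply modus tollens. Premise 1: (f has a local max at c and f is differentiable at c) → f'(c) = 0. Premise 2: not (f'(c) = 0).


Modus tollens: from (P → Q) and ¬Q, infer ¬P.
Q = 'f'(c) = 0' is denied; since P → Q, P must also fail.

Not ((f has a local max at c and f is differentiable at c)).


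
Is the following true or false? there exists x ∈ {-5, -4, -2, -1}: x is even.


Evaluate the predicate on each element: -5:F, -4:T, -2:T, -1:F.
Witness x = -4 satisfies the predicate.

T


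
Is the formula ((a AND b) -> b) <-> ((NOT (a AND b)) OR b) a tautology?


Build the truth table over {a, b}:
a | b | φ
---------
F | F | T
T | F | T
F | T | T
T | T | T
Every row evaluates to true.

Yes, it is a tautology.


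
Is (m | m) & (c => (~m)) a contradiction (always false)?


Truth table over {c, m}:
c | m | φ
---------
False | False | False
True | False | False
False | True | True
True | True | False
Satisfying assignment at row 3: c=False, m=True gives True.

No, it is not a contradiction.


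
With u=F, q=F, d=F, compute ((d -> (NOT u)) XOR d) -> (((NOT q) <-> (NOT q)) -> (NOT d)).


Substitute u=F, q=F, d=F:
NOT u = T
d -> (NOT u) = F -> T = T
(d -> (NOT u)) XOR d = T XOR F = T
NOT q = T
NOT q = T
(NOT q) <-> (NOT q) = T <-> T = T
NOT d = T
((NOT q) <-> (NOT q)) -> (NOT d) = T -> T = T
((d -> (NOT u)) XOR d) -> (((NOT q) <-> (NOT q)) -> (NOT d)) = T -> T = T

T


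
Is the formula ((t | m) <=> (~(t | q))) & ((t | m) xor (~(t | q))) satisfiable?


Check all 8 assignments over {m, q, t}:
m | q | t | φ
-------------
False | False | False | False
True | False | False | False
False | True | False | False
True | True | False | False
False | False | True | False
True | False | True | False
False | True | True | False
True | True | True | False
No assignment makes the formula true.

Unsatisfiable.


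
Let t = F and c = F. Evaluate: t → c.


Implication is false only when antecedent is true and consequent is false.
Substitute: t=F, c=F.
F → F evaluates to T.

T


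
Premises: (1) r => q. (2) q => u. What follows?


Hypothetical syllogism: from (P → Q) and (Q → R), infer (P → R).
Chain the two implications through the shared middle term 'q'.

r => u


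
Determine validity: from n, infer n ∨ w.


This matches the form of disjunction introduction: the conclusion follows in every model of the premises.

Valid.


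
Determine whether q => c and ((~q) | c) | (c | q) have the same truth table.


Compare truth tables:
c | q | φ | ψ
-------------
False | False | True | True
True | False | True | True
False | True | False | True
True | True | True | True
They differ at row 3 (c=False, q=True): φ=False but ψ=True.

No, they are not logically equivalent.


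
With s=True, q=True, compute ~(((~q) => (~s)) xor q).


Substitute s=True, q=True:
~q = False
~s = False
(~q) => (~s) = False => False = True
((~q) => (~s)) xor q = True xor True = False
~(((~q) => (~s)) xor q) = True

True


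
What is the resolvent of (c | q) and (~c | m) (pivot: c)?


The clauses contain complementary literals c and ~c.
Resolution eliminates this pair and disjoins the remaining literals (merging duplicates).

(q | m)


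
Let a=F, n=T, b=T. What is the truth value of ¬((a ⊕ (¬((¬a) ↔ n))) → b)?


Substitute a=F, n=T, b=T:
¬a = T
(¬a) ↔ n = T ↔ T = T
¬((¬a) ↔ n) = F
a ⊕ (¬((¬a) ↔ n)) = F ⊕ F = F
(a ⊕ (¬((¬a) ↔ n))) → b = F → T = T
¬((a ⊕ (¬((¬a) ↔ n))) → b) = F

F


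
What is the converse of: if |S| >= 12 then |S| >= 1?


The converse of (P → Q) is (Q → P). It is not in general equivalent to the original.
Here P = '|S| >= 12' and Q = '|S| >= 1'.

If |S| >= 1, then |S| >= 12.


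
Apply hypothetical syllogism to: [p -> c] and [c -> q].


Hypothetical syllogism: from (P → Q) and (Q → R), infer (P → R).
Chain the two implications through the shared middle term 'c'.

p -> q


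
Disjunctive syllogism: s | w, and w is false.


Disjunctive syllogism: from (P ∨ Q) and ¬P, infer Q.
One disjunct, 'w', is ruled out; the other must hold.

s


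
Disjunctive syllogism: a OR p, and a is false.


Disjunctive syllogism: from (P ∨ Q) and ¬P, infer Q.
One disjunct, 'a', is ruled out; the other must hold.

p


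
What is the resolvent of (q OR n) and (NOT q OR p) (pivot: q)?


The clauses contain complementary literals q and NOTq.
Resolution eliminates this pair and disjoins the remaining literals (merging duplicates).

(n OR p)
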